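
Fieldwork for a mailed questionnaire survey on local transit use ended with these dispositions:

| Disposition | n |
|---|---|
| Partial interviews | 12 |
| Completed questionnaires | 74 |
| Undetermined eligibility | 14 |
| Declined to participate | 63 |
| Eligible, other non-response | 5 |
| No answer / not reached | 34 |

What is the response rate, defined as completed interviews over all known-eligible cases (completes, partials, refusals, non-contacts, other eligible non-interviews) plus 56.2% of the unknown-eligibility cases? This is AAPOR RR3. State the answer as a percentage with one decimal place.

Numerator: 74
Determined eligible: 74 + 12 + 63 + 34 + 5 = 188
Eligible share of unknowns: 0.5620 × 14 = 7.87
Denominator: 188 + 7.87 = 195.87
RR3 = 74 / 195.87 = 0.3778

37.8%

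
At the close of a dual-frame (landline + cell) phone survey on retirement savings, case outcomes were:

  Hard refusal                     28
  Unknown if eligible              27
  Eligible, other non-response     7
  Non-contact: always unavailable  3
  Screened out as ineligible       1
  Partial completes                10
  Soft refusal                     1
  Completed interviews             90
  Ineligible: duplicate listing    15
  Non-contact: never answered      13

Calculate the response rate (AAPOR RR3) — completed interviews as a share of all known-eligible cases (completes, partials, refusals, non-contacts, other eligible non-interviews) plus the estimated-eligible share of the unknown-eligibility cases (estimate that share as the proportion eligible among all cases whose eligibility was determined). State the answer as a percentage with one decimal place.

Declined to participate = 28 + 1 = 29
No contact after all attempts = 13 + 3 = 16
Screened out, ineligible = 1 + 15 = 16
Num → 90
Eligible (known) → 90 + 10 + 29 + 16 + 7 = 152
e = 152 / (152 + 16) = 152 / 168 = 0.9048
Estimated eligible among unknowns → 0.9048 × 27 = 24.43
Denom → 152 + 24.43 = 176.43
RR3 = 90 / 176.43 = 0.5101

51.0%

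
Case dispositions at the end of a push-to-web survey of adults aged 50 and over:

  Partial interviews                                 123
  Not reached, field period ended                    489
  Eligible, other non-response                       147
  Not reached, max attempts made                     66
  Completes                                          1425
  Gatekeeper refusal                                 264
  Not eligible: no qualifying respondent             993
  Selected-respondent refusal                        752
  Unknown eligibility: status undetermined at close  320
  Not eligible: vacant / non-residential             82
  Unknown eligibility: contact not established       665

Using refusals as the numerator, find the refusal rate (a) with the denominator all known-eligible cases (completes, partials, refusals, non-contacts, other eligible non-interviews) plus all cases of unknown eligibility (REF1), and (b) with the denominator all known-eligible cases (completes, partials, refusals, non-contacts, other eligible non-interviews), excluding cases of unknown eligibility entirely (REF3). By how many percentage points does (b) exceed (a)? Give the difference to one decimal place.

Refused = 264 + 752 = 1016
Non-contacts = 489 + 66 = 555
Unknown eligibility = 665 + 320 = 985
Screened out, ineligible = 993 + 82 = 1075
Top → 1016
Base → 1425 + 123 + 1016 + 555 + 147 + 985 = 4251
REF1 = 1016 / 4251 = 0.2390
Base → 1425 + 123 + 1016 + 555 + 147 = 3266
REF3 = 1016 / 3266 = 0.3111
Difference = 31.11 − 23.90 = 7.21 percentage points

7.2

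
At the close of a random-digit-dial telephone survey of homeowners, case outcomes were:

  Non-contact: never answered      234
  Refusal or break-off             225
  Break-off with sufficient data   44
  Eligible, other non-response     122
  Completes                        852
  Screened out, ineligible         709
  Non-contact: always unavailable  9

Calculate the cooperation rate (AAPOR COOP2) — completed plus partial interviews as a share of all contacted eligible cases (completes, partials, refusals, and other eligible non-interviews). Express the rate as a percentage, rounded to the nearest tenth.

No answer / not reached = 234 + 9 = 243
Top: 852 + 44 = 896
Base: 852 + 44 + 225 + 122 = 1243
COOP2 = 896 / 1243 = 0.7208

72.1%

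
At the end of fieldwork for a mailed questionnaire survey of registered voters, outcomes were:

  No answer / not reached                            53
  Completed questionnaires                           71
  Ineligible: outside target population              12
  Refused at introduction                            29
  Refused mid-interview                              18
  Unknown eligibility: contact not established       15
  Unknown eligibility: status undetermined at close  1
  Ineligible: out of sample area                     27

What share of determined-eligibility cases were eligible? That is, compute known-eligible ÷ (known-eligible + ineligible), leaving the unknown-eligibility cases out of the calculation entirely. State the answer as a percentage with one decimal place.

Refusal or break-off = 29 + 18 = 47
Undetermined eligibility = 15 + 1 = 16
Out of scope = 12 + 27 = 39
Known eligible → 71 + 47 + 53 = 171
e = 171 / (171 + 39) = 171 / 210 = 0.8143

81.4%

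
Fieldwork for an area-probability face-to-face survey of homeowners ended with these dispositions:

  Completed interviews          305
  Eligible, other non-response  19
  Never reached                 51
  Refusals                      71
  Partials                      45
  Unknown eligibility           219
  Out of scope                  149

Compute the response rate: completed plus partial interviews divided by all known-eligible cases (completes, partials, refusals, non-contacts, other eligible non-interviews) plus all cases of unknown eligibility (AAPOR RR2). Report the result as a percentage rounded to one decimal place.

Top: 305 + 45 = 350
Base: 305 + 45 + 71 + 51 + 19 + 219 = 710
RR2 = 350 / 710 = 0.4930

49.3%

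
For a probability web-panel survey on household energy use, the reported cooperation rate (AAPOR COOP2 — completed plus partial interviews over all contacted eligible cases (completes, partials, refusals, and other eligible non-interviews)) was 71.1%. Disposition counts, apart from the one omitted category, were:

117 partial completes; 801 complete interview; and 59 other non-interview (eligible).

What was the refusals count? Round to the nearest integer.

314

Num → 801 + 117 = 918
COOP2 = 918 / D = 0.711
D = 918 / 0.711 = 1291.1
Other denominator terms total 977
refusals = 1291.1 − 977 ≈ 314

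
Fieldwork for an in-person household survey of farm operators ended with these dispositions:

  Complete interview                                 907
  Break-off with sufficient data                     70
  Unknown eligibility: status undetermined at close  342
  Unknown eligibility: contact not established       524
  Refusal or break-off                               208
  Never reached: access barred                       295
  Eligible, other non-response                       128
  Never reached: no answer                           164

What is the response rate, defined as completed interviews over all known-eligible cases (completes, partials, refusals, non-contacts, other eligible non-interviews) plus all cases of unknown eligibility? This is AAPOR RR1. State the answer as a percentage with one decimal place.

34.4%

No contact after all attempts = 164 + 295 = 459
Eligibility not determined = 524 + 342 = 866
Numerator → 907
Denom → 907 + 70 + 208 + 459 + 128 + 866 = 2638
RR1 = 907 / 2638 = 0.3438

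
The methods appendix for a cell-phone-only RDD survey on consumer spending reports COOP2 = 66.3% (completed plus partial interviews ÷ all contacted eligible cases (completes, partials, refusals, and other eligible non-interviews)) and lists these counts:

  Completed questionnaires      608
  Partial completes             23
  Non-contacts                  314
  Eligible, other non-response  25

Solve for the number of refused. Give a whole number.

Numerator: 608 + 23 = 631
COOP2 = 631 / D = 0.663
D = 631 / 0.663 = 951.7
Remaining denominator categories sum to 656
refused = 951.7 − 656 ≈ 296

296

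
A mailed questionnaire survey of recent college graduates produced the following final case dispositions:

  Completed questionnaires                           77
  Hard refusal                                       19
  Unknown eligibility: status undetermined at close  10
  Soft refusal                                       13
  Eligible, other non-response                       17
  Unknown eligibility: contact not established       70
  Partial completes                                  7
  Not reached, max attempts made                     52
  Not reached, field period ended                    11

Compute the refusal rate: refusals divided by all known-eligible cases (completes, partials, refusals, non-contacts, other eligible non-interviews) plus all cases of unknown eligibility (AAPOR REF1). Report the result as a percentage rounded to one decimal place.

Refusals = 19 + 13 = 32
Never reached = 11 + 52 = 63
Unknown eligibility = 70 + 10 = 80
Num → 32
Denominator → 77 + 7 + 32 + 63 + 17 + 80 = 276
REF1 = 32 / 276 = 0.1159

11.6%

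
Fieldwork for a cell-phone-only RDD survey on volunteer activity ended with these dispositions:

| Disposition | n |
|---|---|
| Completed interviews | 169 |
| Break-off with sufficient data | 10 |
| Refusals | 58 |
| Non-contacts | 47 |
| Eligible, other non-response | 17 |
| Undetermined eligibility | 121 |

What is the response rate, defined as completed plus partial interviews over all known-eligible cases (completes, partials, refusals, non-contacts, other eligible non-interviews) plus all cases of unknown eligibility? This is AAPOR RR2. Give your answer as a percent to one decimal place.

Num → 169 + 10 = 179
Denominator → 169 + 10 + 58 + 47 + 17 + 121 = 422
RR2 = 179 / 422 = 0.4242

42.4%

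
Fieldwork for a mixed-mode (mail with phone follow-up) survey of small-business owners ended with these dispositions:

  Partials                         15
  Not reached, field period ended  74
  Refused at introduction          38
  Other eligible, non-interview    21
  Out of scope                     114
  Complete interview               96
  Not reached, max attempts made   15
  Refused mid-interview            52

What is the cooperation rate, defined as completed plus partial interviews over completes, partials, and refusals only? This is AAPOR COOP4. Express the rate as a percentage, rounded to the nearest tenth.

55.2%

Declined to participate = 38 + 52 = 90
Never reached = 74 + 15 = 89
Num = 96 + 15 = 111
Base = 96 + 15 + 90 = 201
COOP4 = 111 / 201 = 0.5522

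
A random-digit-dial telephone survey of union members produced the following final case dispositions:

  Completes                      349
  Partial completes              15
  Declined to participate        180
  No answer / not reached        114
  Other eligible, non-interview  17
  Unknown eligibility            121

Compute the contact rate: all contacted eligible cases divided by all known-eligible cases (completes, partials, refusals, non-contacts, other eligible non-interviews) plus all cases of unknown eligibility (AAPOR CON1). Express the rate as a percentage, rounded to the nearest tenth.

Numerator → 349 + 15 + 180 + 17 = 561
Base → 349 + 15 + 180 + 114 + 17 + 121 = 796
CON1 = 561 / 796 = 0.7048

70.5%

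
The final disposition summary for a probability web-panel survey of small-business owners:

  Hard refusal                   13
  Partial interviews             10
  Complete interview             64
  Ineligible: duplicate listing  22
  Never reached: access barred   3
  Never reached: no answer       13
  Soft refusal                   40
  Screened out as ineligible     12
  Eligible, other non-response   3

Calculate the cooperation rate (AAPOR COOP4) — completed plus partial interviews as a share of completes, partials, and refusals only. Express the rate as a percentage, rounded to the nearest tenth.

Refusal or break-off = 13 + 40 = 53
Non-contacts = 13 + 3 = 16
Screened out, ineligible = 12 + 22 = 34
Num = 64 + 10 = 74
Denominator = 64 + 10 + 53 = 127
COOP4 = 74 / 127 = 0.5827

58.3%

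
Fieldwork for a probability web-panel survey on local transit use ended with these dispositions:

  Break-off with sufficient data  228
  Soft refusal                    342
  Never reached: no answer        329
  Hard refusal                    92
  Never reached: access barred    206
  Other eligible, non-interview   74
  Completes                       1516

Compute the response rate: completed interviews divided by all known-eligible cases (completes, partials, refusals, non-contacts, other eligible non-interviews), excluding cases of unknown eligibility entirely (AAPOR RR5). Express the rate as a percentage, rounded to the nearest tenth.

54.4%

Refusal or break-off = 92 + 342 = 434
Never reached = 329 + 206 = 535
Numerator: 1516
Denom: 1516 + 228 + 434 + 535 + 74 = 2787
RR5 = 1516 / 2787 = 0.5440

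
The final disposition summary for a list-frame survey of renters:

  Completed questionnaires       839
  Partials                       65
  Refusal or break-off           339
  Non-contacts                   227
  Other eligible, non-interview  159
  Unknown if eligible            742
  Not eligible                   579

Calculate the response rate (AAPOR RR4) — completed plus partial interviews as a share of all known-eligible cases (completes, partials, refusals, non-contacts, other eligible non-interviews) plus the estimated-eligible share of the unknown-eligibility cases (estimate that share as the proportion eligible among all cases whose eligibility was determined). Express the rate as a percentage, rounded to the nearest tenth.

41.5%

Top: 839 + 65 = 904
Determined eligible: 839 + 65 + 339 + 227 + 159 = 1629
e = 1629 / (1629 + 579) = 1629 / 2208 = 0.7378
e × U: 0.7378 × 742 = 547.45
Base: 1629 + 547.45 = 2176.45
RR4 = 904 / 2176.45 = 0.4154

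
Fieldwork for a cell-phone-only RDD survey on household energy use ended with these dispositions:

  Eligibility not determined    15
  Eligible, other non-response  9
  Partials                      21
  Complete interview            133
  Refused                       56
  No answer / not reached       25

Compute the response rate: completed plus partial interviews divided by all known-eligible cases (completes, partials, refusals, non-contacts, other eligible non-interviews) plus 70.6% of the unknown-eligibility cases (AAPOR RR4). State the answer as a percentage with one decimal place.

60.5%

Numerator: 133 + 21 = 154
Determined eligible: 133 + 21 + 56 + 25 + 9 = 244
e × U: 0.7060 × 15 = 10.59
Denom: 244 + 10.59 = 254.59
RR4 = 154 / 254.59 = 0.6049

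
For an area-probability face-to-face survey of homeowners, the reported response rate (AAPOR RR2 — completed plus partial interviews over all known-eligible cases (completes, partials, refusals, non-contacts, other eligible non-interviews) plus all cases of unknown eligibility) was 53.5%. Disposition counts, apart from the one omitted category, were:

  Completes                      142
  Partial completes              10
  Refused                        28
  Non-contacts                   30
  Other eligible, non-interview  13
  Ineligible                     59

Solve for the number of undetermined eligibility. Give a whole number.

61

Numerator → 142 + 10 = 152
RR2 = 152 / D = 0.535
D = 152 / 0.535 = 284.1
Other denominator terms total 223
undetermined eligibility = 284.1 − 223 ≈ 61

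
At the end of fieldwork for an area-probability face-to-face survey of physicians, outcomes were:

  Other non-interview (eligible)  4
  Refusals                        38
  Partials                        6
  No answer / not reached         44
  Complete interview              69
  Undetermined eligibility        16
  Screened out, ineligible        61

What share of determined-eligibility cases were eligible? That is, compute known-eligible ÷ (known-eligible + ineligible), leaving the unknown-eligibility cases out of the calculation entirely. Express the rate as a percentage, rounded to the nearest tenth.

Determined eligible: 69 + 6 + 38 + 44 + 4 = 161
e = 161 / (161 + 61) = 161 / 222 = 0.7252

72.5%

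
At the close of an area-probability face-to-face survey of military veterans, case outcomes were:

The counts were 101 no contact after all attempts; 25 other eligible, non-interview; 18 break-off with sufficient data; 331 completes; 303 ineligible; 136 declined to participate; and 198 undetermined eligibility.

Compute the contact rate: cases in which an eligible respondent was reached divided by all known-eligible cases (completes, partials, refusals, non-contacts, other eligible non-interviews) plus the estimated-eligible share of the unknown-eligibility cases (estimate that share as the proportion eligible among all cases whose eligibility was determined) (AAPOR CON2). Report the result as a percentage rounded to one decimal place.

Top = 331 + 18 + 136 + 25 = 510
Eligible (known) = 331 + 18 + 136 + 101 + 25 = 611
e = 611 / (611 + 303) = 611 / 914 = 0.6685
e × U = 0.6685 × 198 = 132.36
Denom = 611 + 132.36 = 743.36
CON2 = 510 / 743.36 = 0.6861

68.6%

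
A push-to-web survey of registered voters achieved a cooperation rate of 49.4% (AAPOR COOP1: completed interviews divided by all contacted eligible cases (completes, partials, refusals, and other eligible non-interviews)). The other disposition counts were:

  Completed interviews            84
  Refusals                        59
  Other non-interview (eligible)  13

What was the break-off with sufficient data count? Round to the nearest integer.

14

COOP1 = 84 / D = 0.494
D = 84 / 0.494 = 170.0
Other denominator terms total 156
break-off with sufficient data = 170.0 − 156 ≈ 14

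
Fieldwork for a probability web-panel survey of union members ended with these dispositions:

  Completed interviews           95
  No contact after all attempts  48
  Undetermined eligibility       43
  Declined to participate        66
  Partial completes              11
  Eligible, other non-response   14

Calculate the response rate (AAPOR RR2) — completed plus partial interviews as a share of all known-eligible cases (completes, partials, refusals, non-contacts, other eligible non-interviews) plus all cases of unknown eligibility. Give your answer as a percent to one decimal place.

Num = 95 + 11 = 106
Base = 95 + 11 + 66 + 48 + 14 + 43 = 277
RR2 = 106 / 277 = 0.3827

38.3%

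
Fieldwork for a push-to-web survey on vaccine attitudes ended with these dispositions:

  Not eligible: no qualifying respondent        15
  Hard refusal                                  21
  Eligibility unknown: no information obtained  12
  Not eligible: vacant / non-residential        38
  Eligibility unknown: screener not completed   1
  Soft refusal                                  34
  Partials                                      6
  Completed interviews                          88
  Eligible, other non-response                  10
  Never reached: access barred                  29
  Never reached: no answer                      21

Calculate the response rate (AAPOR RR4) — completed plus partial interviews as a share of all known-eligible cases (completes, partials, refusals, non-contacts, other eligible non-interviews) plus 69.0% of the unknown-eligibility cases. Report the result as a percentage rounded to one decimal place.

43.1%

Refusal or break-off = 21 + 34 = 55
No answer / not reached = 21 + 29 = 50
Unknown eligibility = 1 + 12 = 13
Screened out, ineligible = 15 + 38 = 53
Numerator → 88 + 6 = 94
Determined eligible → 88 + 6 + 55 + 50 + 10 = 209
e × U → 0.6900 × 13 = 8.97
Base → 209 + 8.97 = 217.97
RR4 = 94 / 217.97 = 0.4313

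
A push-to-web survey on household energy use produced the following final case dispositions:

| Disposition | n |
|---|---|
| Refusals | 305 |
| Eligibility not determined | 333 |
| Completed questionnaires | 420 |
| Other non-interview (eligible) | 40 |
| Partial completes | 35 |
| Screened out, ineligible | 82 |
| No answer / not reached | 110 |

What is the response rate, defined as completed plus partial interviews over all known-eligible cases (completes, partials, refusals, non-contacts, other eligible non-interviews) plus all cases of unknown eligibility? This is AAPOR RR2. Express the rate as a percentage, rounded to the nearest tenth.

36.6%

Top: 420 + 35 = 455
Base: 420 + 35 + 305 + 110 + 40 + 333 = 1243
RR2 = 455 / 1243 = 0.3660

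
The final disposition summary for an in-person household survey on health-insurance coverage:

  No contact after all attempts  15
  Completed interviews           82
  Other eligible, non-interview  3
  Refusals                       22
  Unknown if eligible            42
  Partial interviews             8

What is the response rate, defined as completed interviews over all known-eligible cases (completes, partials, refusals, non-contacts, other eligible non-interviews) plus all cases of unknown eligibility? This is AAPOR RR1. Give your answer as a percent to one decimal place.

Num = 82
Denominator = 82 + 8 + 22 + 15 + 3 + 42 = 172
RR1 = 82 / 172 = 0.4767

47.7%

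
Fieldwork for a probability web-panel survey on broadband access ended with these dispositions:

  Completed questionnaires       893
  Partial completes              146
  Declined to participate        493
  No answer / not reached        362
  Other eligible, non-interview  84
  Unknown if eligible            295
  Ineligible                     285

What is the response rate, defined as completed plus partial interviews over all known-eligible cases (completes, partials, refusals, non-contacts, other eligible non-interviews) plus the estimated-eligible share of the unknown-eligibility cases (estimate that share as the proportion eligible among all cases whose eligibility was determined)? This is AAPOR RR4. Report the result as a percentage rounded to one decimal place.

46.5%

Numerator → 893 + 146 = 1039
Known eligible → 893 + 146 + 493 + 362 + 84 = 1978
e = 1978 / (1978 + 285) = 1978 / 2263 = 0.8741
Eligible share of unknowns → 0.8741 × 295 = 257.86
Denominator → 1978 + 257.86 = 2235.86
RR4 = 1039 / 2235.86 = 0.4647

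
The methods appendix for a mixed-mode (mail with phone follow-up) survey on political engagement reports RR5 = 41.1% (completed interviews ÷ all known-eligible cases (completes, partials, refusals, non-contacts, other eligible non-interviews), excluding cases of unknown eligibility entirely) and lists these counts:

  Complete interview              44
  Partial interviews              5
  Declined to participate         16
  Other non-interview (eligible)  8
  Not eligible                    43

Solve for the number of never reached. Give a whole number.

34

RR5 = 44 / D = 0.411
D = 44 / 0.411 = 107.1
Other denominator terms total 73
never reached = 107.1 − 73 ≈ 34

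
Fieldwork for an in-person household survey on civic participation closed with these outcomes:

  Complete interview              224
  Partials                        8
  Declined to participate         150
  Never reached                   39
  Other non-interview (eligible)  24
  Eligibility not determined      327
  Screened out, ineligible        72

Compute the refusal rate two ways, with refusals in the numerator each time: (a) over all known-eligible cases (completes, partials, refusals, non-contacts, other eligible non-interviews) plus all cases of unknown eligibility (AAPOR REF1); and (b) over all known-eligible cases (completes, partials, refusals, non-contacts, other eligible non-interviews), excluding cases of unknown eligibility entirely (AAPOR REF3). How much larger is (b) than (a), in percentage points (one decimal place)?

Num: 150
Denom: 224 + 8 + 150 + 39 + 24 + 327 = 772
REF1 = 150 / 772 = 0.1943
Denom: 224 + 8 + 150 + 39 + 24 = 445
REF3 = 150 / 445 = 0.3371
Difference = 33.71 − 19.43 = 14.28 percentage points

14.3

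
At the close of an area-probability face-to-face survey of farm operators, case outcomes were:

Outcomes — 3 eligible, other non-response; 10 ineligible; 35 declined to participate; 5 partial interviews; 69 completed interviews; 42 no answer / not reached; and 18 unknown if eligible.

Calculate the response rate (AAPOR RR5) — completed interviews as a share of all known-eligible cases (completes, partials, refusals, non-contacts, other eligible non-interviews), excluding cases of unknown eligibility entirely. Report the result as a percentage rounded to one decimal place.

44.8%

Top = 69
Base = 69 + 5 + 35 + 42 + 3 = 154
RR5 = 69 / 154 = 0.4481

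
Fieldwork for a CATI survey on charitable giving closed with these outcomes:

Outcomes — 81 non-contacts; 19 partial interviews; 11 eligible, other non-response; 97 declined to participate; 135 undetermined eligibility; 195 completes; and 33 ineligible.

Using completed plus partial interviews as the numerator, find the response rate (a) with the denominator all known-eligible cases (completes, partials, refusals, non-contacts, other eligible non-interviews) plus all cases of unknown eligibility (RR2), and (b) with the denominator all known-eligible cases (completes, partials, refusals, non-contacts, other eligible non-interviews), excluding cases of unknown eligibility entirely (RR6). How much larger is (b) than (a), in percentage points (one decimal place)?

Num → 195 + 19 = 214
Denom → 195 + 19 + 97 + 81 + 11 + 135 = 538
RR2 = 214 / 538 = 0.3978
Denom → 195 + 19 + 97 + 81 + 11 = 403
RR6 = 214 / 403 = 0.5310
Difference = 53.10 − 39.78 = 13.32 percentage points

13.3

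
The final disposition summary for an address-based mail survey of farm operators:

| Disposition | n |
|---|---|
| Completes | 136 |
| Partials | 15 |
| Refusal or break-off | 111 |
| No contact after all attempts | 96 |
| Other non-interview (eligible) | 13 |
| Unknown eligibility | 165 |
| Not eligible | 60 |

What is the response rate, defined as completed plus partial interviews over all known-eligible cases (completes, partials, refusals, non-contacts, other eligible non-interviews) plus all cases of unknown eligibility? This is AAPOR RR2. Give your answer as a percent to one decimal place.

28.2%

Num = 136 + 15 = 151
Base = 136 + 15 + 111 + 96 + 13 + 165 = 536
RR2 = 151 / 536 = 0.2817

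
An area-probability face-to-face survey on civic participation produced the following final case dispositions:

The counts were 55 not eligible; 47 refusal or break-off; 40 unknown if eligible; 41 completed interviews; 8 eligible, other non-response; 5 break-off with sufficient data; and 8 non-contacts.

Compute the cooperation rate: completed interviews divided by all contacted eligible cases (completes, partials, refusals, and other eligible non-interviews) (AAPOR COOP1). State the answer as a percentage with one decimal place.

Top = 41
Base = 41 + 5 + 47 + 8 = 101
COOP1 = 41 / 101 = 0.4059

40.6%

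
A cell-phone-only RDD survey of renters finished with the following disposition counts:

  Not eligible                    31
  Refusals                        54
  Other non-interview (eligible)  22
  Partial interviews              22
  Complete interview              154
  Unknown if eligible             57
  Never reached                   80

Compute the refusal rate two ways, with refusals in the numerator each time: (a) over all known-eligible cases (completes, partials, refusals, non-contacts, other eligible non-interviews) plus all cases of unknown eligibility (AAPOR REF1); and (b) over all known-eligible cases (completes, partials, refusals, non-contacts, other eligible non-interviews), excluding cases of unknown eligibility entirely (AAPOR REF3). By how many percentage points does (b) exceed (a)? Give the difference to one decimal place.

2.4

Numerator → 54
Denom → 154 + 22 + 54 + 80 + 22 + 57 = 389
REF1 = 54 / 389 = 0.1388
Denom → 154 + 22 + 54 + 80 + 22 = 332
REF3 = 54 / 332 = 0.1627
Difference = 16.27 − 13.88 = 2.39 percentage points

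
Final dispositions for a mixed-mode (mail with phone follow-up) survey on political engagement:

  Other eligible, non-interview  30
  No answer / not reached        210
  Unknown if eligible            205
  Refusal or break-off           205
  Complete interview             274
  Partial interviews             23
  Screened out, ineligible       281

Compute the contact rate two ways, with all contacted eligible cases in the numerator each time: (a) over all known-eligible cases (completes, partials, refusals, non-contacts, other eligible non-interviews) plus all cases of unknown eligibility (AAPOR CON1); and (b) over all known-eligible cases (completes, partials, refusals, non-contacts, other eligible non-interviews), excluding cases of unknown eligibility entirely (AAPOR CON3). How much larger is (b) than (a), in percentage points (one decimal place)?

15.5

Numerator = 274 + 23 + 205 + 30 = 532
Base = 274 + 23 + 205 + 210 + 30 + 205 = 947
CON1 = 532 / 947 = 0.5618
Base = 274 + 23 + 205 + 210 + 30 = 742
CON3 = 532 / 742 = 0.7170
Difference = 71.70 − 56.18 = 15.52 percentage points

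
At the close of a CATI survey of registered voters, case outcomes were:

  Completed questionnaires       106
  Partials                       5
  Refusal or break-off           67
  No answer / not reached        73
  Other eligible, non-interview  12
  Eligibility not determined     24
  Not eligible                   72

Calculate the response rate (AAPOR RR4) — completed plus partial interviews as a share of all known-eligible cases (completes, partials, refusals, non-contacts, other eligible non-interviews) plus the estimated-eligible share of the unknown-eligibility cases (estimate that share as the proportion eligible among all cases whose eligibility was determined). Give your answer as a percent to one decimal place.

39.4%

Numerator = 106 + 5 = 111
Eligible (known) = 106 + 5 + 67 + 73 + 12 = 263
e = 263 / (263 + 72) = 263 / 335 = 0.7851
Eligible share of unknowns = 0.7851 × 24 = 18.84
Denominator = 263 + 18.84 = 281.84
RR4 = 111 / 281.84 = 0.3938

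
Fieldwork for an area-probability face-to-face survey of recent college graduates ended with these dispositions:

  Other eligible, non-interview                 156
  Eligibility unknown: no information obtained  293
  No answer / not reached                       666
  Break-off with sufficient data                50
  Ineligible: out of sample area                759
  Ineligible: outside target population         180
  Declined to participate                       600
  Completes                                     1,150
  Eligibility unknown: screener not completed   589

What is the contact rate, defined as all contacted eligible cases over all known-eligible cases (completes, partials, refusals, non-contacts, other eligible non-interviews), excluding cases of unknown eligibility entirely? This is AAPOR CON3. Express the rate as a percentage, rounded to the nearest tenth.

74.6%

Unknown eligibility = 589 + 293 = 882
Ineligible = 180 + 759 = 939
Top → 1150 + 50 + 600 + 156 = 1956
Base → 1150 + 50 + 600 + 666 + 156 = 2622
CON3 = 1956 / 2622 = 0.7460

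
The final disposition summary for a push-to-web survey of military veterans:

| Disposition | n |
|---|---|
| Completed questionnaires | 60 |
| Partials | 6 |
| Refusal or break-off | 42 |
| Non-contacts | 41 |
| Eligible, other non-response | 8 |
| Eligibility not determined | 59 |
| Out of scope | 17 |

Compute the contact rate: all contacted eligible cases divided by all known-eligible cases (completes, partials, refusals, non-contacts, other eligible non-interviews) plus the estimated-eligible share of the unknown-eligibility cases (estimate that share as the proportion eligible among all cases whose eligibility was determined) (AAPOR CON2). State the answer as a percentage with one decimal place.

55.2%

Numerator → 60 + 6 + 42 + 8 = 116
Eligible (known) → 60 + 6 + 42 + 41 + 8 = 157
e = 157 / (157 + 17) = 157 / 174 = 0.9023
Eligible share of unknowns → 0.9023 × 59 = 53.24
Denom → 157 + 53.24 = 210.24
CON2 = 116 / 210.24 = 0.5518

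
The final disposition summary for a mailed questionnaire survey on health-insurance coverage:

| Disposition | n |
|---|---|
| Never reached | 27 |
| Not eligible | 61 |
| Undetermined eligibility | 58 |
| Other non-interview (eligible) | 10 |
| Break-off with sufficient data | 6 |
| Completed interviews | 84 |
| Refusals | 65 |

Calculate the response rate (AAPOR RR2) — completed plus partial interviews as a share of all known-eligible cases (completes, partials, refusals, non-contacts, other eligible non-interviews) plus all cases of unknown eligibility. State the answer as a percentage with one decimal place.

Top = 84 + 6 = 90
Denom = 84 + 6 + 65 + 27 + 10 + 58 = 250
RR2 = 90 / 250 = 0.3600

36.0%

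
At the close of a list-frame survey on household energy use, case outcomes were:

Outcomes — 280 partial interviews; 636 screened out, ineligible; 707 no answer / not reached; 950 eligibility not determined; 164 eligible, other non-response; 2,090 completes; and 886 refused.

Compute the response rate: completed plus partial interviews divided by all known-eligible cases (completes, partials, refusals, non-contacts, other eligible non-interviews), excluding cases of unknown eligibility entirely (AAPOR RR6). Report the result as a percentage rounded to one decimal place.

57.4%

Top → 2090 + 280 = 2370
Base → 2090 + 280 + 886 + 707 + 164 = 4127
RR6 = 2370 / 4127 = 0.5743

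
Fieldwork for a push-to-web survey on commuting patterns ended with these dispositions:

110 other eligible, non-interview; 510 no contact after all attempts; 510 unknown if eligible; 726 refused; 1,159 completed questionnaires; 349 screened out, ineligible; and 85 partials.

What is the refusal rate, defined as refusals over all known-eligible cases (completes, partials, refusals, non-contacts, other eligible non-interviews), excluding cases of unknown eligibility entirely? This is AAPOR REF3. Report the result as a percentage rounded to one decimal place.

Numerator → 726
Denominator → 1159 + 85 + 726 + 510 + 110 = 2590
REF3 = 726 / 2590 = 0.2803

28.0%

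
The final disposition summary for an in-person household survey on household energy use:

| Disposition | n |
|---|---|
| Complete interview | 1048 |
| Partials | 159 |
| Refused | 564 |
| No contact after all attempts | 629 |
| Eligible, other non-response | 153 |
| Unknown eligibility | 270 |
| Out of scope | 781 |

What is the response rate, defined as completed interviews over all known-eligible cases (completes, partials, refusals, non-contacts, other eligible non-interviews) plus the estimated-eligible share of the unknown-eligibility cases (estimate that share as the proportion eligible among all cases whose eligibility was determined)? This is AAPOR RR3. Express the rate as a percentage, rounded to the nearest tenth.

38.0%

Numerator = 1048
Known eligible = 1048 + 159 + 564 + 629 + 153 = 2553
e = 2553 / (2553 + 781) = 2553 / 3334 = 0.7657
Eligible share of unknowns = 0.7657 × 270 = 206.74
Base = 2553 + 206.74 = 2759.74
RR3 = 1048 / 2759.74 = 0.3797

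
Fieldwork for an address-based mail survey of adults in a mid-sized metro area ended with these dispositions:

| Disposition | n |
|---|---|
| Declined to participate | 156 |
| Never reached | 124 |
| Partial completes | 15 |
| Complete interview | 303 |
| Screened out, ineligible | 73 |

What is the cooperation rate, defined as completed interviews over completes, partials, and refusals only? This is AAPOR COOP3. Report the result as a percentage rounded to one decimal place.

63.9%

Num → 303
Denominator → 303 + 15 + 156 = 474
COOP3 = 303 / 474 = 0.6392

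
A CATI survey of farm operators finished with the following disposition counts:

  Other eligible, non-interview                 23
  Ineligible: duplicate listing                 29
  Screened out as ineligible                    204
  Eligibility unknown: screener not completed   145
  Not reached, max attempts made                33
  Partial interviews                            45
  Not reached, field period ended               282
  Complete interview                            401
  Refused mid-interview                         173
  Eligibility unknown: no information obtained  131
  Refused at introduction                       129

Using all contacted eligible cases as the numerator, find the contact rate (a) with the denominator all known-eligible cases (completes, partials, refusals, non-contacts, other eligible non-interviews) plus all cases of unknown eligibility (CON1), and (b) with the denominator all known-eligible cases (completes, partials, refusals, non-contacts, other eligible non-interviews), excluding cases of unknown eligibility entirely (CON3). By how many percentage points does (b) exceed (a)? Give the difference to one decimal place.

14.4

Declined to participate = 129 + 173 = 302
No contact after all attempts = 282 + 33 = 315
Unknown eligibility = 145 + 131 = 276
Out of scope = 204 + 29 = 233
Top: 401 + 45 + 302 + 23 = 771
Denom: 401 + 45 + 302 + 315 + 23 + 276 = 1362
CON1 = 771 / 1362 = 0.5661
Denom: 401 + 45 + 302 + 315 + 23 = 1086
CON3 = 771 / 1086 = 0.7099
Difference = 70.99 − 56.61 = 14.38 percentage points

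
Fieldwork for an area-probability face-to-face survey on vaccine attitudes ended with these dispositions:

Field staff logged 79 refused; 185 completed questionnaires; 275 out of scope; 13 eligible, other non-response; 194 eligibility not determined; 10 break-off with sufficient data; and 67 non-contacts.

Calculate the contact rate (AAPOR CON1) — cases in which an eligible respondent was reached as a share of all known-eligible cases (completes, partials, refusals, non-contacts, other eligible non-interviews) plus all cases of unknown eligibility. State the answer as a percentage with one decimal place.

52.4%

Numerator: 185 + 10 + 79 + 13 = 287
Denom: 185 + 10 + 79 + 67 + 13 + 194 = 548
CON1 = 287 / 548 = 0.5237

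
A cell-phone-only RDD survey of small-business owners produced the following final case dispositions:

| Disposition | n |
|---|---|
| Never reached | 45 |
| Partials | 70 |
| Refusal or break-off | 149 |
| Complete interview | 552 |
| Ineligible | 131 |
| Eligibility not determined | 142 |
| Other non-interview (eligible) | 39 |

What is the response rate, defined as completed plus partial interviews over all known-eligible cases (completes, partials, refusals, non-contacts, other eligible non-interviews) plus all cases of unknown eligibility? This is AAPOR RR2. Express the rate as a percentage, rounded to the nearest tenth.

62.4%

Num: 552 + 70 = 622
Denominator: 552 + 70 + 149 + 45 + 39 + 142 = 997
RR2 = 622 / 997 = 0.6239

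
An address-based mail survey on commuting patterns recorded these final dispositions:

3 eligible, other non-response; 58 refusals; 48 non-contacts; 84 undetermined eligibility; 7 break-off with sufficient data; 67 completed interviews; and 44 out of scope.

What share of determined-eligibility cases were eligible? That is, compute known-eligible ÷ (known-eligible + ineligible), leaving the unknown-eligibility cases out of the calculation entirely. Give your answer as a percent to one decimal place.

80.6%

Determined eligible: 67 + 7 + 58 + 48 + 3 = 183
e = 183 / (183 + 44) = 183 / 227 = 0.8062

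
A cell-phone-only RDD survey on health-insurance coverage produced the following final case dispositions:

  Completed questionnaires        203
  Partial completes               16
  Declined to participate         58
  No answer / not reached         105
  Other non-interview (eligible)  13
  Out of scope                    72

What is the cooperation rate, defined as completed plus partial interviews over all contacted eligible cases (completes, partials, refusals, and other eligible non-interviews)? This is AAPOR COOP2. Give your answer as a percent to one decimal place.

Top = 203 + 16 = 219
Denom = 203 + 16 + 58 + 13 = 290
COOP2 = 219 / 290 = 0.7552

75.5%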